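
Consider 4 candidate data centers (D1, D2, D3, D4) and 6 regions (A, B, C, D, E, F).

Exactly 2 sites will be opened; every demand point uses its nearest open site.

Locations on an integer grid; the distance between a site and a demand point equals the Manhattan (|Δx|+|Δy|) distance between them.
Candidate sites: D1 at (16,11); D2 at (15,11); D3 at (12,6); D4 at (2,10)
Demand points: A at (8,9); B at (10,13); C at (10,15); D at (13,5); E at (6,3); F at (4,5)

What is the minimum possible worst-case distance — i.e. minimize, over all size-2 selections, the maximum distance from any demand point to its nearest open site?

9

Open {D2, D3}.
  Farthest demand point is C at distance 9 (to D2); all others are ≤ 9.
With {D1, D3} the worst case is 10.
With {D1, D4} the worst case is 11.
No size-2 selection achieves below 9.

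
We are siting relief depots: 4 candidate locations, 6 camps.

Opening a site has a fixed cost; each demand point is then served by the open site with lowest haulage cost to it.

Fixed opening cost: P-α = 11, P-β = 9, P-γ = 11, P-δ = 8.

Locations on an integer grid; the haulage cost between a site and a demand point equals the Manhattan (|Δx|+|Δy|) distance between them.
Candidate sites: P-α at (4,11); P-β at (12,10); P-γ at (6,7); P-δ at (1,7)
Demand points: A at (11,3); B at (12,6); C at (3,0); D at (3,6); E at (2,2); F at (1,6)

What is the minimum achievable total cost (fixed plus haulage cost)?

48

Open {P-β, P-δ}: assign each demand point to its cheapest open site.
  A→P-β 8, B→P-β 4, C→P-δ 9, D→P-δ 3, E→P-δ 6, F→P-δ 1
  haulage cost 31, fixed 17 → total 48.
Compare {P-δ}: haulage cost 45 + fixed 8 = 53.
Compare {P-γ, P-δ}: haulage cost 35 + fixed 19 = 54.
Compare {P-γ}: haulage cost 45 + fixed 11 = 56.
All other subsets cost ≥ 53. Minimum total cost: 48.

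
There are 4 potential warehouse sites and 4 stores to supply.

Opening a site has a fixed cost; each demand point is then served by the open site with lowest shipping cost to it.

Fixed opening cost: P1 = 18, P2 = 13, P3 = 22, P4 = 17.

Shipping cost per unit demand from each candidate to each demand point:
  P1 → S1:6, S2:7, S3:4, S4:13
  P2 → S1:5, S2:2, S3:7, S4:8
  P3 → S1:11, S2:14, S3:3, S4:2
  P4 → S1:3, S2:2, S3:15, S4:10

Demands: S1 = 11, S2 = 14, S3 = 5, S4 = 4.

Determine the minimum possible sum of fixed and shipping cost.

Open {P3, P4}: assign each demand point to its cheapest open site.
  S1→P4 11×3=33, S2→P4 14×2=28, S3→P3 5×3=15, S4→P3 4×2=8
  shipping cost 84, fixed 39 → total 123.
Compare {P2, P3, P4}: shipping cost 84 + fixed 52 = 136.
Compare {P2, P3}: shipping cost 106 + fixed 35 = 141.
Compare {P1, P3, P4}: shipping cost 84 + fixed 57 = 141.
All other subsets cost ≥ 136. Minimum total cost: 123.

123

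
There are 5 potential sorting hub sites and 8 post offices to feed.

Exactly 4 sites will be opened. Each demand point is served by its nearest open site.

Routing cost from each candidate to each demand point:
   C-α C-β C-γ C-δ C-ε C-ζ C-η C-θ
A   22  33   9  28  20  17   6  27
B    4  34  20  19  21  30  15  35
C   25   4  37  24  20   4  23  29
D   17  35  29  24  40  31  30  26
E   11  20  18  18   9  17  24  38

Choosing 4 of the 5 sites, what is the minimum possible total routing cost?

81

Open {A, B, C, E}.
  C-α→B 4, C-β→C 4, C-γ→A 9, C-δ→E 18, C-ε→E 9, C-ζ→C 4, C-η→A 6, C-θ→A 27  ⇒ total 81.
Compare {A, C, D, E}: total 87.
Compare {A, B, C, D}: total 92.
No size-4 selection does better; minimum is 81.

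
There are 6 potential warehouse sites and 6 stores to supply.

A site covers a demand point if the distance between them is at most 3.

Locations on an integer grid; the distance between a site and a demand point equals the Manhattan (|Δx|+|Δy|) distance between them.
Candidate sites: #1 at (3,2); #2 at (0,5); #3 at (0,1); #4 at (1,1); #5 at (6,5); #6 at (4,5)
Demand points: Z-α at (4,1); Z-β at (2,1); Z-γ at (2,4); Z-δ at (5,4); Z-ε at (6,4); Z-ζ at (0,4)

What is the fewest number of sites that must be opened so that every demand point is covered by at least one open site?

Coverage sets (demand points within 3 of each site):
  #1: {Z-α, Z-β, Z-γ}
  #2: {Z-γ, Z-ζ}
  #3: {Z-β, Z-ζ}
  #4: {Z-α, Z-β}
  #5: {Z-δ, Z-ε}
  #6: {Z-γ, Z-δ, Z-ε}
No 2 sites suffice: every size-2 union leaves at least one demand point uncovered.
But {#1, #2, #5} covers everything, so the minimum is 3.

3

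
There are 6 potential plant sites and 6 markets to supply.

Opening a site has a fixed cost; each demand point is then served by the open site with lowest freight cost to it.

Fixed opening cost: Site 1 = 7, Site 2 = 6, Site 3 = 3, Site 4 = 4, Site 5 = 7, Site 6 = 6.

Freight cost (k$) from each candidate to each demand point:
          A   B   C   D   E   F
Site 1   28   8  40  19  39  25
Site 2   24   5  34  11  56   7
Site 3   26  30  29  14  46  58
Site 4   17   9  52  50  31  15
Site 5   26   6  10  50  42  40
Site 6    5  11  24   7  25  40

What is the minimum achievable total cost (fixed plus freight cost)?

Open {Site 2, Site 5, Site 6}: assign each demand point to its cheapest open site.
  A→Site 6 5, B→Site 2 5, C→Site 5 10, D→Site 6 7, E→Site 6 25, F→Site 2 7
  freight cost 59, fixed 19 → total 78.
Compare {Site 2, Site 3, Site 5, Site 6}: freight cost 59 + fixed 22 = 81.
Compare {Site 2, Site 4, Site 5, Site 6}: freight cost 59 + fixed 23 = 82.
Compare {Site 2, Site 6}: freight cost 73 + fixed 12 = 85.
All other subsets cost ≥ 81. Minimum total cost: 78.

78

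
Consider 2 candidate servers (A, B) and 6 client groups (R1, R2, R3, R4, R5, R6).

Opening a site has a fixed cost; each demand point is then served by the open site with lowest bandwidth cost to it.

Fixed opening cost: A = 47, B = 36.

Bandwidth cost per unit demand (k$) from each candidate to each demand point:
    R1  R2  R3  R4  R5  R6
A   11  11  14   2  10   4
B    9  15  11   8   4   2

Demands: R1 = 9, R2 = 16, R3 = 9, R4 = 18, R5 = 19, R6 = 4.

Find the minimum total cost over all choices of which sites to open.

Open {A, B}: assign each demand point to its cheapest open site.
  R1→B 9×9=81, R2→A 16×11=176, R3→B 9×11=99, R4→A 18×2=36, R5→B 19×4=76, R6→B 4×2=8
  bandwidth cost 476, fixed 83 → total 559.
Compare {B}: bandwidth cost 648 + fixed 36 = 684.
Compare {A}: bandwidth cost 643 + fixed 47 = 690.

559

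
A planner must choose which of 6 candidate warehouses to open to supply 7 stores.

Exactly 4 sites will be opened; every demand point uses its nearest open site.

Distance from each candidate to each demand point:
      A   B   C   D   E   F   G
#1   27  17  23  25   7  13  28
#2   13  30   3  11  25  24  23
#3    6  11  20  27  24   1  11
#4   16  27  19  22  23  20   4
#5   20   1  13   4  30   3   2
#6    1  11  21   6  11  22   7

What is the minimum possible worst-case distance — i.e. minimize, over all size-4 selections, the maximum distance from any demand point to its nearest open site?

Open {#1, #2, #3, #5}.
  Farthest demand point is E at distance 7 (to #1); all others are ≤ 7.
With {#1, #2, #5, #6} the worst case is 7.
With {#1, #2, #3, #4} the worst case is 11.
No size-4 selection achieves below 7.

7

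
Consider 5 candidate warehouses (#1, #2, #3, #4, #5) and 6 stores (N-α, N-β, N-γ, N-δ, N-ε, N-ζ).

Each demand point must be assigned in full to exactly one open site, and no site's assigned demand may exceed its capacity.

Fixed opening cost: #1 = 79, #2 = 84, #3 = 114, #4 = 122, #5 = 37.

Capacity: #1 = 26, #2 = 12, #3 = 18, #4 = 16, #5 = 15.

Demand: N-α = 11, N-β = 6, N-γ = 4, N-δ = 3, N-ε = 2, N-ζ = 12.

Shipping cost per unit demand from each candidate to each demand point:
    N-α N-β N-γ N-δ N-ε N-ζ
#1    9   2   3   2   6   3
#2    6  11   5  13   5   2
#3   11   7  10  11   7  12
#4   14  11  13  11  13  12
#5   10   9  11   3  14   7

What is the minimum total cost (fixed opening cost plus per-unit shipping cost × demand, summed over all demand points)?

307

Open {#1, #5}; cheapest assignment that respects the capacities:
  #1 (cap 26, load 24): N-β, N-γ, N-ε, N-ζ — cost 6×2 + 4×3 + 2×6 + 12×3 = 72
  #5 (cap 15, load 14): N-α, N-δ — cost 11×10 + 3×3 = 119
  Shipping 191, fixed 116 → total 307.
  Any other capacity-feasible assignment to {#1, #5} ships for at least 191.
Compare {#1, #2}: its best feasible assignment gives total 328.
Compare {#1, #2, #5}: its best feasible assignment gives total 347.
Every other set of open sites that can feasibly serve all demand totals ≥ 328 even under its best assignment. Minimum: 307.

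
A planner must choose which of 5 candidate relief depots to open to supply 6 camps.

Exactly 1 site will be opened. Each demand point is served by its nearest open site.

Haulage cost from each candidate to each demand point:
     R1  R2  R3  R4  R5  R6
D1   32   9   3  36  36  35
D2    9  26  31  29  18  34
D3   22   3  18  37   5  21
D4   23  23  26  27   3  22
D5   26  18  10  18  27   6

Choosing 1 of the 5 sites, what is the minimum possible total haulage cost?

Open {D5}.
  R1→D5 26, R2→D5 18, R3→D5 10, R4→D5 18, R5→D5 27, R6→D5 6  ⇒ total 105.
Compare {D3}: total 106.
Compare {D4}: total 124.
No size-1 selection does better; minimum is 105.

105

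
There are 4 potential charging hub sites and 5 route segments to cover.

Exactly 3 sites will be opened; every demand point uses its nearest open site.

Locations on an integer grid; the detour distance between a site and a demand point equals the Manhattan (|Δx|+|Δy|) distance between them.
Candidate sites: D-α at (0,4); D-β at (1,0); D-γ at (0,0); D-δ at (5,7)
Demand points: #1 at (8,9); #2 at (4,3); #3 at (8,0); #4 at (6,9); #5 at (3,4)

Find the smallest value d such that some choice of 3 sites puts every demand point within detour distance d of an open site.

Open {D-α, D-β, D-δ}.
  Farthest demand point is #3 at detour distance 7 (to D-β); all others are ≤ 7.
With {D-β, D-γ, D-δ} the worst case is 7.
With {D-α, D-γ, D-δ} the worst case is 8.
No size-3 selection achieves below 7.

7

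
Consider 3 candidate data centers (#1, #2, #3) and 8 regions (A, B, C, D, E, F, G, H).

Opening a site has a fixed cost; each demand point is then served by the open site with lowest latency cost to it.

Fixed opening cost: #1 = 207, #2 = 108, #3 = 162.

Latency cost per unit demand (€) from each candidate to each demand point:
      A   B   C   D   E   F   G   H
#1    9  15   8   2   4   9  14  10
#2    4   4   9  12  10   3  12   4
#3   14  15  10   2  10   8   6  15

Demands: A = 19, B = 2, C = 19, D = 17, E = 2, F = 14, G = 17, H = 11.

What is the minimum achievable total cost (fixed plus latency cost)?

Open {#2, #3}: assign each demand point to its cheapest open site.
  A→#2 19×4=76, B→#2 2×4=8, C→#2 19×9=171, D→#3 17×2=34, E→#2 2×10=20, F→#2 14×3=42, G→#3 17×6=102, H→#2 11×4=44
  latency cost 497, fixed 270 → total 767.
Compare {#2}: latency cost 769 + fixed 108 = 877.
Compare {#1, #2}: latency cost 568 + fixed 315 = 883.
Compare {#1, #2, #3}: latency cost 466 + fixed 477 = 943.
All other subsets cost ≥ 877. Minimum total cost: 767.

767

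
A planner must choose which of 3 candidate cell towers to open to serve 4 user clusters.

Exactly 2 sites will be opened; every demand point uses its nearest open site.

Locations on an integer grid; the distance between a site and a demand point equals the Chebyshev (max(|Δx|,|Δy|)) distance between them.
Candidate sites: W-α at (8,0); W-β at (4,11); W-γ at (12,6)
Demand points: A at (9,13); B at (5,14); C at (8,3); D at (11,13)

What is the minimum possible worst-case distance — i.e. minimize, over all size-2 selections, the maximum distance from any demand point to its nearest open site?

7

Open {W-α, W-β}.
  Farthest demand point is D at distance 7 (to W-β); all others are ≤ 7.
With {W-β, W-γ} the worst case is 7.
With {W-α, W-γ} the worst case is 8.
No size-2 selection achieves below 7.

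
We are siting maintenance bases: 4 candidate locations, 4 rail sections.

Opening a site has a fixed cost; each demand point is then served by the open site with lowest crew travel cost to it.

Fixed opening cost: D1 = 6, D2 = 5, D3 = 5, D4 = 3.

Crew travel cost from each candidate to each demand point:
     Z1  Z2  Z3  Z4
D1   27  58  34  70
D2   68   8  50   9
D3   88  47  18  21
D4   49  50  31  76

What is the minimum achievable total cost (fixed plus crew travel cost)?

78

Open {D1, D2, D3}: assign each demand point to its cheapest open site.
  Z1→D1 27, Z2→D2 8, Z3→D3 18, Z4→D2 9
  crew travel cost 62, fixed 16 → total 78.
Compare {D1, D2, D3, D4}: crew travel cost 62 + fixed 19 = 81.
Compare {D1, D2}: crew travel cost 78 + fixed 11 = 89.
Compare {D1, D2, D4}: crew travel cost 75 + fixed 14 = 89.
All other subsets cost ≥ 81. Minimum total cost: 78.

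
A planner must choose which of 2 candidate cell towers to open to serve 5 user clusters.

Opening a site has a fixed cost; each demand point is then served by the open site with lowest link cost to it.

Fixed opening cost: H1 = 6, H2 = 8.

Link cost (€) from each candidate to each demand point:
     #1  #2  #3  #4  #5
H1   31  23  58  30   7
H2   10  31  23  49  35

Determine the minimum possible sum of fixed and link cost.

107

Open {H1, H2}: assign each demand point to its cheapest open site.
  #1→H2 10, #2→H1 23, #3→H2 23, #4→H1 30, #5→H1 7
  link cost 93, fixed 14 → total 107.
Compare {H1}: link cost 149 + fixed 6 = 155.
Compare {H2}: link cost 148 + fixed 8 = 156.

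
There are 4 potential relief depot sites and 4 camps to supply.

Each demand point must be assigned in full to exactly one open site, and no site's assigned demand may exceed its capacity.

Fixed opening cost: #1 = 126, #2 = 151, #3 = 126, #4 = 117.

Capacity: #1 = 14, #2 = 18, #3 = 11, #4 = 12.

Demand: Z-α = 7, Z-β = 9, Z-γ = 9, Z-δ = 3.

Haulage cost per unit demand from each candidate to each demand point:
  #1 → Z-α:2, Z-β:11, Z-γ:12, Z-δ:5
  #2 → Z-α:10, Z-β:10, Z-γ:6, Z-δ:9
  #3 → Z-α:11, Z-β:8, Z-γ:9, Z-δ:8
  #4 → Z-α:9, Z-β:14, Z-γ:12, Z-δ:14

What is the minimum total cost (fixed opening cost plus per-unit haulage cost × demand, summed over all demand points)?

Open {#1, #2}; cheapest assignment that respects the capacities:
  #1 (cap 14, load 10): Z-α, Z-δ — cost 7×2 + 3×5 = 29
  #2 (cap 18, load 18): Z-β, Z-γ — cost 9×10 + 9×6 = 144
  Shipping 173, fixed 277 → total 450.
  Any other capacity-feasible assignment to {#1, #2} ships for at least 173.
Compare {#2, #4}: its best feasible assignment gives total 517.
Compare {#2, #3}: its best feasible assignment gives total 522.
Every other set of open sites that can feasibly serve all demand totals ≥ 517 even under its best assignment. Minimum: 450.

450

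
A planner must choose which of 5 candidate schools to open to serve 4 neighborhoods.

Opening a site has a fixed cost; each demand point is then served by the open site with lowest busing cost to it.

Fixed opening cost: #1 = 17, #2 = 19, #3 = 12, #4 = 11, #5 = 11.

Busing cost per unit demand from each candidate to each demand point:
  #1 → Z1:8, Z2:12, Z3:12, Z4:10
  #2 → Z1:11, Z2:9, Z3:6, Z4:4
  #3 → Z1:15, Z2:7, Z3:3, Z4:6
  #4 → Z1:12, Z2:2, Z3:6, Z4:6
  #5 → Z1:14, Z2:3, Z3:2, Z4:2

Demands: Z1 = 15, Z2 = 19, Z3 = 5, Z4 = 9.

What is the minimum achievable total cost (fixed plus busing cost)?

225

Open {#1, #4, #5}: assign each demand point to its cheapest open site.
  Z1→#1 15×8=120, Z2→#4 19×2=38, Z3→#5 5×2=10, Z4→#5 9×2=18
  busing cost 186, fixed 39 → total 225.
Compare {#1, #5}: busing cost 205 + fixed 28 = 233.
Compare {#1, #3, #4, #5}: busing cost 186 + fixed 51 = 237.
Compare {#1, #2, #4, #5}: busing cost 186 + fixed 58 = 244.
All other subsets cost ≥ 233. Minimum total cost: 225.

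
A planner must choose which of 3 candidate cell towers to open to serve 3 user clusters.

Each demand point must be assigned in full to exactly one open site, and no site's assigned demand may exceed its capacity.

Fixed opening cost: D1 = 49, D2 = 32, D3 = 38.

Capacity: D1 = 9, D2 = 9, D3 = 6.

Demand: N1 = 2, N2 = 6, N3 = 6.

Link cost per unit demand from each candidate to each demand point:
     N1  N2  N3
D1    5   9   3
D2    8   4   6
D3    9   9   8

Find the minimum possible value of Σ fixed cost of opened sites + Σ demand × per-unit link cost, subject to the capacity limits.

Open {D1, D2}; cheapest assignment that respects the capacities:
  D1 (cap 9, load 8): N1, N3 — cost 2×5 + 6×3 = 28
  D2 (cap 9, load 6): N2 — cost 6×4 = 24
  Shipping 52, fixed 81 → total 133.
  Any other capacity-feasible assignment to {D1, D2} ships for at least 52.
Compare {D2, D3}: its best feasible assignment gives total 158.
Compare {D1, D3}: its best feasible assignment gives total 169.
Every other set of open sites that can feasibly serve all demand totals ≥ 158 even under its best assignment. Minimum: 133.

133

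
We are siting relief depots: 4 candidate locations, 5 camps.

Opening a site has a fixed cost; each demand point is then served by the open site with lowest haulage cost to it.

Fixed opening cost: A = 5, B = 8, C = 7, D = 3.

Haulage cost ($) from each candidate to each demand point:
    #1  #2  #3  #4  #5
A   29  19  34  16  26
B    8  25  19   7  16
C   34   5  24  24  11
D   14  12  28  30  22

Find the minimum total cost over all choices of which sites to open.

65

Open {B, C}: assign each demand point to its cheapest open site.
  #1→B 8, #2→C 5, #3→B 19, #4→B 7, #5→C 11
  haulage cost 50, fixed 15 → total 65.
Compare {B, C, D}: haulage cost 50 + fixed 18 = 68.
Compare {A, B, C}: haulage cost 50 + fixed 20 = 70.
Compare {B, D}: haulage cost 62 + fixed 11 = 73.
All other subsets cost ≥ 68. Minimum total cost: 65.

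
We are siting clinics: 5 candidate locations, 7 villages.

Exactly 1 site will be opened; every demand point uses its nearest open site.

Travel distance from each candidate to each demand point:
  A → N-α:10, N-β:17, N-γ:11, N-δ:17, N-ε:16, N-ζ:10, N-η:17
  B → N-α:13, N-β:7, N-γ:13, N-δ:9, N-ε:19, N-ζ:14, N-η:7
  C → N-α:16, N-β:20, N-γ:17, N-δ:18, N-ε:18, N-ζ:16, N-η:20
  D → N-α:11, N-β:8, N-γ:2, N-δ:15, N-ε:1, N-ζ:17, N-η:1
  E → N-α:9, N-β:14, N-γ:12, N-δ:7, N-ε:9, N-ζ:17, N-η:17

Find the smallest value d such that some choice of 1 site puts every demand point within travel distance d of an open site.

17

Open {A}.
  Farthest demand point is N-β at travel distance 17 (to A); all others are ≤ 17.
With {D} the worst case is 17.
With {E} the worst case is 17.
No size-1 selection achieves below 17.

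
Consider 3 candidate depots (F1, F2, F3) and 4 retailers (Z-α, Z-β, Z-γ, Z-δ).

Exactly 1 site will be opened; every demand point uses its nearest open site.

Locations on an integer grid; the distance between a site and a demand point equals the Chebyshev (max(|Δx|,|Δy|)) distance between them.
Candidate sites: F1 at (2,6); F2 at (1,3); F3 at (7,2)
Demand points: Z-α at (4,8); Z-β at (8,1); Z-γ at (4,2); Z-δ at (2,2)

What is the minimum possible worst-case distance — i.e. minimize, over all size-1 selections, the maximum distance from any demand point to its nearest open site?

Open {F1}.
  Farthest demand point is Z-β at distance 6 (to F1); all others are ≤ 6.
With {F3} the worst case is 6.
With {F2} the worst case is 7.
No size-1 selection achieves below 6.

6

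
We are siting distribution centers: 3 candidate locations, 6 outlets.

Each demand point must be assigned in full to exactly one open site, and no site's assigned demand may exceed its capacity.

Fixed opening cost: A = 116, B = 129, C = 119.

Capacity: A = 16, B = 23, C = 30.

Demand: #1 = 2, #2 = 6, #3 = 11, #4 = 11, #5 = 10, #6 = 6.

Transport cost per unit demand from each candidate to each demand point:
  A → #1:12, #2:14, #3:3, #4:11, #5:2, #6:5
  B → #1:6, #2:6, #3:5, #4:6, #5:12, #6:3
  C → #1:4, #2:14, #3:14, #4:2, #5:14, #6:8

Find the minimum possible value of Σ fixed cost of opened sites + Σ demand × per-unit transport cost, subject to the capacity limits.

Open {A, B, C}; cheapest assignment that respects the capacities:
  A (cap 16, load 10): #5 — cost 10×2 = 20
  B (cap 23, load 23): #2, #3, #6 — cost 6×6 + 11×5 + 6×3 = 109
  C (cap 30, load 13): #1, #4 — cost 2×4 + 11×2 = 30
  Shipping 159, fixed 364 → total 523.
  Any other capacity-feasible assignment to {A, B, C} ships for at least 159.
Compare {B, C}: its best feasible assignment gives total 527.
Compare {A, C}: its best feasible assignment gives total 553.
Every other set of open sites that can feasibly serve all demand totals ≥ 527 even under its best assignment. Minimum: 523.

523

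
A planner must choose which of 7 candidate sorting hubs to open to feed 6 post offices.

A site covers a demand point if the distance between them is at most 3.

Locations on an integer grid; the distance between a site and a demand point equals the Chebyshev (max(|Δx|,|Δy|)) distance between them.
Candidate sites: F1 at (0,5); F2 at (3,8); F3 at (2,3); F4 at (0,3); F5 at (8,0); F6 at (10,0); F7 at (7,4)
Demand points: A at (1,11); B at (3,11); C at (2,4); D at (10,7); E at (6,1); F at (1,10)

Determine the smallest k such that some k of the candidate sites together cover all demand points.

Coverage sets (demand points within 3 of each site):
  F1: {C}
  F2: {A, B, F}
  F3: {C}
  F4: {C}
  F5: {E}
  F6: {}
  F7: {D, E}
No 2 sites suffice: every size-2 union leaves at least one demand point uncovered.
But {F1, F2, F7} covers everything, so the minimum is 3.

3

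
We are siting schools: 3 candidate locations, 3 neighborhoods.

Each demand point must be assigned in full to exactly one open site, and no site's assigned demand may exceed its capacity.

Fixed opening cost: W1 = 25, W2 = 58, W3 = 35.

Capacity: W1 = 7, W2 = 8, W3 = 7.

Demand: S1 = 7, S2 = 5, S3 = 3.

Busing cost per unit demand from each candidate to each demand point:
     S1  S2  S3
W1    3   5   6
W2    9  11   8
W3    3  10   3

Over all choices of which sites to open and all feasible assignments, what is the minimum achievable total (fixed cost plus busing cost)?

183

Open {W1, W2}; cheapest assignment that respects the capacities:
  W1 (cap 7, load 7): S1 — cost 7×3 = 21
  W2 (cap 8, load 8): S2, S3 — cost 5×11 + 3×8 = 79
  Shipping 100, fixed 83 → total 183.
  Any other capacity-feasible assignment to {W1, W2} ships for at least 100.
Compare {W1, W2, W3}: its best feasible assignment gives total 188.
Compare {W2, W3}: its best feasible assignment gives total 193.
Every other set of open sites that can feasibly serve all demand totals ≥ 188 even under its best assignment. Minimum: 183.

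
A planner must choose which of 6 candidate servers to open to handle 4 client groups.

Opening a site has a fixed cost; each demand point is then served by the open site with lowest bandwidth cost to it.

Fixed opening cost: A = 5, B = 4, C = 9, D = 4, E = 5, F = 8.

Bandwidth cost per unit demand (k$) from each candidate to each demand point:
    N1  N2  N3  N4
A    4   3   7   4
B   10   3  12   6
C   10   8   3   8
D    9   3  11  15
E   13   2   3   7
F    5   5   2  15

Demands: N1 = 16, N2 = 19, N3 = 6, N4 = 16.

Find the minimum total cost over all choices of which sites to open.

Open {A, E}: assign each demand point to its cheapest open site.
  N1→A 16×4=64, N2→E 19×2=38, N3→E 6×3=18, N4→A 16×4=64
  bandwidth cost 184, fixed 10 → total 194.
Compare {A, E, F}: bandwidth cost 178 + fixed 18 = 196.
Compare {A, B, E}: bandwidth cost 184 + fixed 14 = 198.
Compare {A, D, E}: bandwidth cost 184 + fixed 14 = 198.
All other subsets cost ≥ 196. Minimum total cost: 194.

194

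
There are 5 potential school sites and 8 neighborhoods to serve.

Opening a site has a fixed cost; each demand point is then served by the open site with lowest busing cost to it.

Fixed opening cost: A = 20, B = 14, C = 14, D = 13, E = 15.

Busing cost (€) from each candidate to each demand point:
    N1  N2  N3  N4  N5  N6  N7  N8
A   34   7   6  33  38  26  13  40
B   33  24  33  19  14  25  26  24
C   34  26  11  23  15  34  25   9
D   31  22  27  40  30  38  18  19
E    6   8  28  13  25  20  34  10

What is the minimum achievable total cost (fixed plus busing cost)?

Open {A, E}: assign each demand point to its cheapest open site.
  N1→E 6, N2→A 7, N3→A 6, N4→E 13, N5→E 25, N6→E 20, N7→A 13, N8→E 10
  busing cost 100, fixed 35 → total 135.
Compare {C, E}: busing cost 107 + fixed 29 = 136.
Compare {A, B, E}: busing cost 89 + fixed 49 = 138.
Compare {A, C, E}: busing cost 89 + fixed 49 = 138.
All other subsets cost ≥ 136. Minimum total cost: 135.

135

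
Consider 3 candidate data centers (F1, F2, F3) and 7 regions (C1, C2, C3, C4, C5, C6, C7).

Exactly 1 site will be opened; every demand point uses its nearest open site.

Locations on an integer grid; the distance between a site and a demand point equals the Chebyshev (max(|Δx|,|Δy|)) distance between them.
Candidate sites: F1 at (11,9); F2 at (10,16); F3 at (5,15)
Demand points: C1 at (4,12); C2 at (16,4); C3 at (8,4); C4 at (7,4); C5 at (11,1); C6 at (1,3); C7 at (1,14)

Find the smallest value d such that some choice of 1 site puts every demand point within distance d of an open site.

Open {F1}.
  Farthest demand point is C6 at distance 10 (to F1); all others are ≤ 10.
With {F3} the worst case is 14.
With {F2} the worst case is 15.
No size-1 selection achieves below 10.

10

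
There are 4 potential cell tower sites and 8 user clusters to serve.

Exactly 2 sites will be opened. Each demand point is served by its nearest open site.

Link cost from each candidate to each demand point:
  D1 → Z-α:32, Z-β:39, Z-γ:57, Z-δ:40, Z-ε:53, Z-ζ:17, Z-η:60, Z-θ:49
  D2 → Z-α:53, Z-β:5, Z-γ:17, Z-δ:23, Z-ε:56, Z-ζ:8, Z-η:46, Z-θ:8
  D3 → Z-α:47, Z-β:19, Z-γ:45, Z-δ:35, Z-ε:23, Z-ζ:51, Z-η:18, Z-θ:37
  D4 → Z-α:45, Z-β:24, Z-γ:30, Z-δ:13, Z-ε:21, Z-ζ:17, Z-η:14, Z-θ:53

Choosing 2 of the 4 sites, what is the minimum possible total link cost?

Open {D2, D4}.
  Z-α→D4 45, Z-β→D2 5, Z-γ→D2 17, Z-δ→D4 13, Z-ε→D4 21, Z-ζ→D2 8, Z-η→D4 14, Z-θ→D2 8  ⇒ total 131.
Compare {D2, D3}: total 149.
Compare {D1, D2}: total 192.
No size-2 selection does better; minimum is 131.

131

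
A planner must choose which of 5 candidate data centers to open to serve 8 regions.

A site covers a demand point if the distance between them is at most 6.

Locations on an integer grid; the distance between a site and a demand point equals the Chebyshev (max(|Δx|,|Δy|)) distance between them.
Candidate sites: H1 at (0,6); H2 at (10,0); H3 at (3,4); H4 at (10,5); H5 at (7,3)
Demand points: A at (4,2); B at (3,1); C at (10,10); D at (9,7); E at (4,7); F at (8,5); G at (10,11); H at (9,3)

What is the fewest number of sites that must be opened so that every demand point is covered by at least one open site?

Coverage sets (demand points within 6 of each site):
  H1: {A, B, E}
  H2: {A, F, H}
  H3: {A, B, D, E, F, H}
  H4: {A, C, D, E, F, G, H}
  H5: {A, B, D, E, F, H}
No single site covers all 8 demand points.
But {H1, H4} covers everything, so the minimum is 2.

2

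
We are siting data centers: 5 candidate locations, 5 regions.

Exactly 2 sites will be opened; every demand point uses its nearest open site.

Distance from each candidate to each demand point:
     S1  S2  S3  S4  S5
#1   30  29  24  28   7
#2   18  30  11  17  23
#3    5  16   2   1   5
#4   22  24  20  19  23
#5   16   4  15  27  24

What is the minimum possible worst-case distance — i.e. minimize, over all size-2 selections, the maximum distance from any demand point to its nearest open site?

5

Open {#3, #5}.
  Farthest demand point is S1 at distance 5 (to #3); all others are ≤ 5.
With {#1, #3} the worst case is 16.
With {#2, #3} the worst case is 16.
No size-2 selection achieves below 5.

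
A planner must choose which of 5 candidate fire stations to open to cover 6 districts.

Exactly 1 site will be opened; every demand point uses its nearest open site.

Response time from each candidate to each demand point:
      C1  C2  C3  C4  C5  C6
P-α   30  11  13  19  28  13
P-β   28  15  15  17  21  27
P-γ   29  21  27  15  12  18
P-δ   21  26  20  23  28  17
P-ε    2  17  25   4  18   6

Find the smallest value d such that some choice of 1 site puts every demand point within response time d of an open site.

25

Open {P-ε}.
  Farthest demand point is C3 at response time 25 (to P-ε); all others are ≤ 25.
With {P-β} the worst case is 28.
With {P-δ} the worst case is 28.
No size-1 selection achieves below 25.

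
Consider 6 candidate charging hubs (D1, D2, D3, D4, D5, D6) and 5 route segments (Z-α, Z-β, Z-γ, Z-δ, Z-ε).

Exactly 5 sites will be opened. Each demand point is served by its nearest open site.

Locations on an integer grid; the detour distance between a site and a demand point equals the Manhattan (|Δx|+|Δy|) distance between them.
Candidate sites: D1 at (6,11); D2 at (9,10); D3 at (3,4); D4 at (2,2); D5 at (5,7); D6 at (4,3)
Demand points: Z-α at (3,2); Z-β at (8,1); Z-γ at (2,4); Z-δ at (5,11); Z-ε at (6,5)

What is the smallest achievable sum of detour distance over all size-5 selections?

12

Open {D1, D3, D4, D5, D6}.
  Z-α→D4 1, Z-β→D6 6, Z-γ→D3 1, Z-δ→D1 1, Z-ε→D5 3  ⇒ total 12.
Compare {D1, D2, D3, D4, D5}: total 13.
Compare {D1, D2, D3, D4, D6}: total 13.
No size-5 selection does better; minimum is 12.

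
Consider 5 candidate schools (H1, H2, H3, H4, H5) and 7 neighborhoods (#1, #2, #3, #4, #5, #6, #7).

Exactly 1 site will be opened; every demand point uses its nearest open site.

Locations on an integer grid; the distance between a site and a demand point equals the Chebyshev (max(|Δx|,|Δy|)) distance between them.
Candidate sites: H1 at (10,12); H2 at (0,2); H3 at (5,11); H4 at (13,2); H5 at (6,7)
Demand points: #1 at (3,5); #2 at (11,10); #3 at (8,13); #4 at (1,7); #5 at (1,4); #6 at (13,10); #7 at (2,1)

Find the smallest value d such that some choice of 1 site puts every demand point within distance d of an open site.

Open {H5}.
  Farthest demand point is #6 at distance 7 (to H5); all others are ≤ 7.
With {H3} the worst case is 10.
With {H1} the worst case is 11.
No size-1 selection achieves below 7.

7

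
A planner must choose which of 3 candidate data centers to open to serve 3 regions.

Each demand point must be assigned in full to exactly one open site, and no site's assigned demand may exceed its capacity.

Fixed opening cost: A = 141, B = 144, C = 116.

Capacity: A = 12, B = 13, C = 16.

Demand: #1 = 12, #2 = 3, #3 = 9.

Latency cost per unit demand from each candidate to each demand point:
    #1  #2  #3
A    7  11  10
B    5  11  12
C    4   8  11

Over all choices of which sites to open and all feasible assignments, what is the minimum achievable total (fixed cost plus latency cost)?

Open {A, C}; cheapest assignment that respects the capacities:
  A (cap 12, load 9): #3 — cost 9×10 = 90
  C (cap 16, load 15): #1, #2 — cost 12×4 + 3×8 = 72
  Shipping 162, fixed 257 → total 419.
  Any other capacity-feasible assignment to {A, C} ships for at least 162.
Compare {B, C}: its best feasible assignment gives total 440.
Compare {A, B}: its best feasible assignment gives total 468.
Every other set of open sites that can feasibly serve all demand totals ≥ 440 even under its best assignment. Minimum: 419.

419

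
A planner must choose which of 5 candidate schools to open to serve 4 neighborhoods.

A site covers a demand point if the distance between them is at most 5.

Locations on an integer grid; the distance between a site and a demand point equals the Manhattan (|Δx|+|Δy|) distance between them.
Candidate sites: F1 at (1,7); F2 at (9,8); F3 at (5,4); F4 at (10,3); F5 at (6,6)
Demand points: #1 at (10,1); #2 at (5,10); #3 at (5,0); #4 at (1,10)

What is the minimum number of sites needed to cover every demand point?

4

Coverage sets (demand points within 5 of each site):
  F1: {#4}
  F2: {}
  F3: {#3}
  F4: {#1}
  F5: {#2}
No 3 sites suffice: every size-3 union leaves at least one demand point uncovered.
But {F1, F3, F4, F5} covers everything, so the minimum is 4.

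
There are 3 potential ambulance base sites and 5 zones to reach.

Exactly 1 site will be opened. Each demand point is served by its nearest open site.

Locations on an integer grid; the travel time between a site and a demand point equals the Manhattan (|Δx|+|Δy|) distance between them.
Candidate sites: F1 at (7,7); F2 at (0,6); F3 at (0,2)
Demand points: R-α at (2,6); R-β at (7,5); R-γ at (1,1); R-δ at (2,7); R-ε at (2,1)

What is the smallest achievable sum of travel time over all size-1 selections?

Open {F2}.
  R-α→F2 2, R-β→F2 8, R-γ→F2 6, R-δ→F2 3, R-ε→F2 7  ⇒ total 26.
Compare {F3}: total 28.
Compare {F1}: total 36.

26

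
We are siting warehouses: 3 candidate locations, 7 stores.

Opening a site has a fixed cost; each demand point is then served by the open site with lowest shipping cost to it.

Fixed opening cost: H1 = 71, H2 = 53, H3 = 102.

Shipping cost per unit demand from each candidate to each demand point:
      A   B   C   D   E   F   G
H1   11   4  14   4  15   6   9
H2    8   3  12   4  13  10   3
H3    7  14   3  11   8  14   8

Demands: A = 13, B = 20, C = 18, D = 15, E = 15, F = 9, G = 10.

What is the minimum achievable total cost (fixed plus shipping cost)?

660

Open {H2, H3}: assign each demand point to its cheapest open site.
  A→H3 13×7=91, B→H2 20×3=60, C→H3 18×3=54, D→H2 15×4=60, E→H3 15×8=120, F→H2 9×10=90, G→H2 10×3=30
  shipping cost 505, fixed 155 → total 660.
Compare {H1, H2, H3}: shipping cost 469 + fixed 226 = 695.
Compare {H1, H3}: shipping cost 539 + fixed 173 = 712.
Compare {H2}: shipping cost 755 + fixed 53 = 808.
All other subsets cost ≥ 695. Minimum total cost: 660.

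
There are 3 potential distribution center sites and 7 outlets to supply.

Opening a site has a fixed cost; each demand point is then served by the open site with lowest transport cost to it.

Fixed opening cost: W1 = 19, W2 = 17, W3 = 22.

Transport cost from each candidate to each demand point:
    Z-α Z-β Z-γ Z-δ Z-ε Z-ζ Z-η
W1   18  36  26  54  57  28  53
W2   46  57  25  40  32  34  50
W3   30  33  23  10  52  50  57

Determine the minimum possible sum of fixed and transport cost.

251

Open {W2, W3}: assign each demand point to its cheapest open site.
  Z-α→W3 30, Z-β→W3 33, Z-γ→W3 23, Z-δ→W3 10, Z-ε→W2 32, Z-ζ→W2 34, Z-η→W2 50
  transport cost 212, fixed 39 → total 251.
Compare {W1, W2, W3}: transport cost 194 + fixed 58 = 252.
Compare {W1, W3}: transport cost 217 + fixed 41 = 258.
Compare {W1, W2}: transport cost 229 + fixed 36 = 265.
All other subsets cost ≥ 252. Minimum total cost: 251.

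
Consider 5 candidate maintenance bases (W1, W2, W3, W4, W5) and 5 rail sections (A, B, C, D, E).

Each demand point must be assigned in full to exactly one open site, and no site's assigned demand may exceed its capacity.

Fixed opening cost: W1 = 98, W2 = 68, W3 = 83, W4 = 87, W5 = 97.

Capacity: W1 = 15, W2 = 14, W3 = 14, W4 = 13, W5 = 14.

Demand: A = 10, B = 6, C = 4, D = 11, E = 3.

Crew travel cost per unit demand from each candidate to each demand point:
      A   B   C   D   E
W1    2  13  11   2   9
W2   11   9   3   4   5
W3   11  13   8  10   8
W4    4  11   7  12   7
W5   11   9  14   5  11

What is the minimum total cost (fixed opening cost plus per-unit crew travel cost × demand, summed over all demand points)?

Open {W1, W2, W4}; cheapest assignment that respects the capacities:
  W1 (cap 15, load 11): D — cost 11×2 = 22
  W2 (cap 14, load 13): B, C, E — cost 6×9 + 4×3 + 3×5 = 81
  W4 (cap 13, load 10): A — cost 10×4 = 40
  Shipping 143, fixed 253 → total 396.
  Any other capacity-feasible assignment to {W1, W2, W4} ships for at least 143.
Compare {W1, W2, W5}: its best feasible assignment gives total 419.
Compare {W2, W4, W5}: its best feasible assignment gives total 428.
Every other set of open sites that can feasibly serve all demand totals ≥ 419 even under its best assignment. Minimum: 396.

396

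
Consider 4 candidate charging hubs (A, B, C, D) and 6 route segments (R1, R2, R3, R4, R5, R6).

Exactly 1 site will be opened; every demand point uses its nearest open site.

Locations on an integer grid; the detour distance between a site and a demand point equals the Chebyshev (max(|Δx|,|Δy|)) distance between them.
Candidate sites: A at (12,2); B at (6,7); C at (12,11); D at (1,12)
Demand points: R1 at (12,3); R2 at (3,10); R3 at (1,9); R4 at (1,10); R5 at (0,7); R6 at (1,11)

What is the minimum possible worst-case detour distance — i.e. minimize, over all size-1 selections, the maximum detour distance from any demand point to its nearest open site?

Open {B}.
  Farthest demand point is R1 at detour distance 6 (to B); all others are ≤ 6.
With {D} the worst case is 11.
With {A} the worst case is 12.
No size-1 selection achieves below 6.

6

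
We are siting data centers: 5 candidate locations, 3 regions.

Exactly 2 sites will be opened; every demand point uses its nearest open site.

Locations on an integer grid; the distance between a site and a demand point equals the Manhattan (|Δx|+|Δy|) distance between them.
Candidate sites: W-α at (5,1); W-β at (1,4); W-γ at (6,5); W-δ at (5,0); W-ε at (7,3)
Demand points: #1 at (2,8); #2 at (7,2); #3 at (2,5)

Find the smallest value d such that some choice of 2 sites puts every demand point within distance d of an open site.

Open {W-α, W-β}.
  Farthest demand point is #1 at distance 5 (to W-β); all others are ≤ 5.
With {W-β, W-γ} the worst case is 5.
With {W-β, W-δ} the worst case is 5.
No size-2 selection achieves below 5.

5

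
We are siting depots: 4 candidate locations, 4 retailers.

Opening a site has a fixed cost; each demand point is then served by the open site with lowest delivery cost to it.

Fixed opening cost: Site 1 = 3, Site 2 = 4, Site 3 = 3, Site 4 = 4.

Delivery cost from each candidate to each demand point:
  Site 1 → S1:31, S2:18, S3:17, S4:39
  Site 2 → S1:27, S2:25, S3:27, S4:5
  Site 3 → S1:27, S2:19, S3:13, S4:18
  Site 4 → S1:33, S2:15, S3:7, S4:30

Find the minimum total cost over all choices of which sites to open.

Open {Site 2, Site 4}: assign each demand point to its cheapest open site.
  S1→Site 2 27, S2→Site 4 15, S3→Site 4 7, S4→Site 2 5
  delivery cost 54, fixed 8 → total 62.
Compare {Site 1, Site 2, Site 4}: delivery cost 54 + fixed 11 = 65.
Compare {Site 2, Site 3, Site 4}: delivery cost 54 + fixed 11 = 65.
Compare {Site 1, Site 2, Site 3, Site 4}: delivery cost 54 + fixed 14 = 68.
All other subsets cost ≥ 65. Minimum total cost: 62.

62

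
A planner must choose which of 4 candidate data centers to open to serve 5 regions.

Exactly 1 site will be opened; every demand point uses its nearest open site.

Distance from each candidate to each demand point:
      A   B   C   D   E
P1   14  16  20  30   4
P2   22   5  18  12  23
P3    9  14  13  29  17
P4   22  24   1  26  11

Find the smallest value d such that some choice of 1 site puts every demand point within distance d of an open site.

Open {P2}.
  Farthest demand point is E at distance 23 (to P2); all others are ≤ 23.
With {P4} the worst case is 26.
With {P3} the worst case is 29.
No size-1 selection achieves below 23.

23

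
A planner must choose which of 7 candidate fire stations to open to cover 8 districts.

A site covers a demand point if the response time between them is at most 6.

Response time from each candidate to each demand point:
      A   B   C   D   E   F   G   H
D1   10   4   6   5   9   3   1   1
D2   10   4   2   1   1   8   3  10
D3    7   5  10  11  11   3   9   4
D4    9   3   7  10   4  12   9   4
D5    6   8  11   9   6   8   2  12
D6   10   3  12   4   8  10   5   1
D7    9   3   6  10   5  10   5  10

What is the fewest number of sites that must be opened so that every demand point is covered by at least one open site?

Coverage sets (demand points within 6 of each site):
  D1: {B, C, D, F, G, H}
  D2: {B, C, D, E, G}
  D3: {B, F, H}
  D4: {B, E, H}
  D5: {A, E, G}
  D6: {B, D, G, H}
  D7: {B, C, E, G}
No single site covers all 8 demand points.
But {D1, D5} covers everything, so the minimum is 2.

2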